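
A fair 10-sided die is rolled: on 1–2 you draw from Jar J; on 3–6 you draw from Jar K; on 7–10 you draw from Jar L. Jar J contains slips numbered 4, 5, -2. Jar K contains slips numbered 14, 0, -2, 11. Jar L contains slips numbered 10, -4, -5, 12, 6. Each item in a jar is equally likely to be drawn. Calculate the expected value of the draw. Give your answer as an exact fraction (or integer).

E[X | Jar J] = (4 + 5 − 2)/3 = 7/3
E[X | Jar K] = (14 + 0 − 2 + 11)/4 = 23/4
E[X | Jar L] = (10 − 4 − 5 + 12 + 6)/5 = 19/5
E[X] = (1/5)·7/3 + (2/5)·23/4 + (2/5)·19/5 = 643/150

643/150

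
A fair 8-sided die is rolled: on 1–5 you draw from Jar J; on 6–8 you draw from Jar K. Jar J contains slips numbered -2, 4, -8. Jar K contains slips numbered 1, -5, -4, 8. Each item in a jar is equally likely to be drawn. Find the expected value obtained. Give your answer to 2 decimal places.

E[X | Jar J] = (-2 + 4 − 8)/3 = -2
E[X | Jar K] = (1 − 5 − 4 + 8)/4 = 0
E[X] = (5/8)·(-2) + (3/8)·0 = -5/4 ≈ -1.25

-1.25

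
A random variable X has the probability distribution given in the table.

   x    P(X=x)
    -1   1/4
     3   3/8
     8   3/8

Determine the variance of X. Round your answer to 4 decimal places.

12.6094

E[X] = (1/4)·(-1) + (3/8)·3 + (3/8)·8 = 31/8
E[X²] = (1/4)·1 + (3/8)·9 + (3/8)·64 = 221/8
Var(X) = 221/8 − (31/8)² = 807/64 ≈ 12.6094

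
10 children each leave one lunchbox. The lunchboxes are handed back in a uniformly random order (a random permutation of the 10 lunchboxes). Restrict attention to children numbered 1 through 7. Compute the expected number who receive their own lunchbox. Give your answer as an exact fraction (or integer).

Let Xᵢ = 1 if person i gets their own lunchbox. For each i, P(Xᵢ=1) = 1/10.
By linearity of expectation, E[X₁+…+X_7] = 7·(1/10) = 7/10.

7/10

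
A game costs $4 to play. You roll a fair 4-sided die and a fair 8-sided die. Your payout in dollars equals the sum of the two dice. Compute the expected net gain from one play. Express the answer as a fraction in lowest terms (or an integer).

$3

Distribution of the sum of the two dice: 2 w.p. 1/32, 3 w.p. 1/16, 4 w.p. 3/32, 5 w.p. 1/8, 6 w.p. 1/8, 7 w.p. 1/8, …
E[payout] = (1/32)·2 + (1/16)·3 + (3/32)·4 + (1/8)·5 + (1/8)·6 + (1/8)·7 + (1/8)·8 + (1/8)·9 + (3/32)·10 + (1/16)·11 + (1/32)·12 = 7
Expected profit = 7 − 4 = 3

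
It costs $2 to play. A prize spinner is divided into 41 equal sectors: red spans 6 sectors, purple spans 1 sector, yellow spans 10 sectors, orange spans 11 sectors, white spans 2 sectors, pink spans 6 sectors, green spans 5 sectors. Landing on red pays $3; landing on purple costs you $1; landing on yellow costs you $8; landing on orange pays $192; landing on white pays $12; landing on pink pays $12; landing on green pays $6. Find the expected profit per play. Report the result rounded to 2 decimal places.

$51.05

E[payout] = (6/41)·3 + (1/41)·(-1) + (10/41)·(-8) + (11/41)·192 + (2/41)·12 + (6/41)·12 + (5/41)·6 = 2175/41
Expected profit = 2175/41 − 2 = 2093/41 ≈ $51.05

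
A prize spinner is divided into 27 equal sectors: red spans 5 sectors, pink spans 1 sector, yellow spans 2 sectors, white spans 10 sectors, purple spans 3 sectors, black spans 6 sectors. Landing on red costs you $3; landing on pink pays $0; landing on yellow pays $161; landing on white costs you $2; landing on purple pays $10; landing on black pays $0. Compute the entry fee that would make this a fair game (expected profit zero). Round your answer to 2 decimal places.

$11.74

E[payout] = (5/27)·(-3) + (1/27)·0 + (2/27)·161 + (10/27)·(-2) + (3/27)·10 + (6/27)·0 = 317/27
Fair fee = E[payout] = 317/27 ≈ $11.74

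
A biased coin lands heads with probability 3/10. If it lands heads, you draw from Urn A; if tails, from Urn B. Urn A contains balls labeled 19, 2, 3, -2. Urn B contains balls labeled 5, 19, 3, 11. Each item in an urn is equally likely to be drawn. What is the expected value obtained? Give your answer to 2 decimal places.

8.30

E[X | Urn A] = (19 + 2 + 3 − 2)/4 = 11/2
E[X | Urn B] = (5 + 19 + 3 + 11)/4 = 19/2
E[X] = (3/10)·11/2 + (7/10)·19/2 = 83/10 ≈ 8.30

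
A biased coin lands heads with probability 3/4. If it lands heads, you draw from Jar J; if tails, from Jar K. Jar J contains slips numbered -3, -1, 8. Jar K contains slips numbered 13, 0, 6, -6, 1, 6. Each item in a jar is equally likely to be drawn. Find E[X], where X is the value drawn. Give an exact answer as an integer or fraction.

E[X | Jar J] = (-3 − 1 + 8)/3 = 4/3
E[X | Jar K] = (13 + 0 + 6 − 6 + 1 + 6)/6 = 10/3
E[X] = (3/4)·4/3 + (1/4)·10/3 = 11/6

11/6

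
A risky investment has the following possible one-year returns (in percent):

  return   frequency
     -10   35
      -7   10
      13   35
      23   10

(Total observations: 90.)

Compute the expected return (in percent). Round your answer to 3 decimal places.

2.944

Total = 90, so P(return=-10) = 35/90, etc.
E[X] = (7/18)·(-10) + (1/9)·(-7) + (7/18)·13 + (1/9)·23
     = 53/18 ≈ 2.944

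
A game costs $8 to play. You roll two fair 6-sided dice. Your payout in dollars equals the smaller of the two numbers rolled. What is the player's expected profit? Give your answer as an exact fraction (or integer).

-197/36 dollars

Distribution of the smaller of the two numbers rolled: 1 w.p. 11/36, 2 w.p. 1/4, 3 w.p. 7/36, 4 w.p. 5/36, 5 w.p. 1/12, 6 w.p. 1/36
E[payout] = (11/36)·1 + (1/4)·2 + (7/36)·3 + (5/36)·4 + (1/12)·5 + (1/36)·6 = 91/36
Expected profit = 91/36 − 8 = -197/36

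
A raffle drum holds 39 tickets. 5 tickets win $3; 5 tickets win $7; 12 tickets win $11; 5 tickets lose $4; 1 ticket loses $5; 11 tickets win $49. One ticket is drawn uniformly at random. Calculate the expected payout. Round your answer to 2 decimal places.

E[payout] = (5/39)·3 + (5/39)·7 + (12/39)·11 + (5/39)·(-4) + (1/39)·(-5) + (11/39)·49 = 232/13
≈ $17.85

$17.85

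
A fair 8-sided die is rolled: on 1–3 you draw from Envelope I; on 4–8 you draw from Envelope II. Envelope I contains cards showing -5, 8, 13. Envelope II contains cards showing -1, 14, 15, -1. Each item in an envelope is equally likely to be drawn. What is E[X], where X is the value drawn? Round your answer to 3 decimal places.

E[X | Envelope I] = (-5 + 8 + 13)/3 = 16/3
E[X | Envelope II] = (-1 + 14 + 15 − 1)/4 = 27/4
E[X] = (3/8)·16/3 + (5/8)·27/4 = 199/32 ≈ 6.219

6.219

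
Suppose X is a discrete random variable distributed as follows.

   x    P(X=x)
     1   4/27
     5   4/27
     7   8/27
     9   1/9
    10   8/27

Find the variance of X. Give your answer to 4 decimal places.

E[X] = (4/27)·1 + (4/27)·5 + (8/27)·7 + (1/9)·9 + (8/27)·10 = 187/27
E[X²] = (4/27)·1 + (4/27)·25 + (8/27)·49 + (1/9)·81 + (8/27)·100 = 57
Var(X) = 57 − (187/27)² = 6584/729 ≈ 9.0316

9.0316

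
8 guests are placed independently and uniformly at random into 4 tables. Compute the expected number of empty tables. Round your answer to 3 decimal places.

0.400

Let Xⱼ=1 if table j is empty. P(Xⱼ=1) = ((4-1)/4)^8 = 6561/65536.
By linearity, E[#empty] = 4·6561/65536 = 6561/16384.
≈ 0.400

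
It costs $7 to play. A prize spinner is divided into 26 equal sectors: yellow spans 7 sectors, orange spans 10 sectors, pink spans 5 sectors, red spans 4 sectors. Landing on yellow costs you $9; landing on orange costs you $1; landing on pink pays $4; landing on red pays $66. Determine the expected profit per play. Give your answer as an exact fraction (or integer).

29/26 dollars

E[payout] = (7/26)·(-9) + (10/26)·(-1) + (5/26)·4 + (4/26)·66 = 211/26
Expected profit = 211/26 − 7 = 29/26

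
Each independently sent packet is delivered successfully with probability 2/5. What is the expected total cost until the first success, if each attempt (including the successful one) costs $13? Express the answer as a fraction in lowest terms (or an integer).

65/2 dollars

E[#attempts] = 1/p = 5/2; E[cost] = 13·5/2 = 65/2.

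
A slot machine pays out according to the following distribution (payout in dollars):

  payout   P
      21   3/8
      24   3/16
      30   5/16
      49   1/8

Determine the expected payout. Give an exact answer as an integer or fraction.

E[X] = (3/8)·21 + (3/16)·24 + (5/16)·30 + (1/8)·49
     = 223/8

223/8 dollars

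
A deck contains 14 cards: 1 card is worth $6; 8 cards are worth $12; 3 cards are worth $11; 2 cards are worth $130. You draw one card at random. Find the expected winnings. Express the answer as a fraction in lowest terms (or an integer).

E[payout] = (1/14)·6 + (8/14)·12 + (3/14)·11 + (2/14)·130 = 395/14

395/14 dollars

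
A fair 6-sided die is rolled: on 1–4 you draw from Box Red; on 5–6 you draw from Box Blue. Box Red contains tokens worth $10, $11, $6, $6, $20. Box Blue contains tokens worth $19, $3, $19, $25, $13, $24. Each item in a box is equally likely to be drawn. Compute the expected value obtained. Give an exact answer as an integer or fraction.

E[X | Box Red] = (10 + 11 + 6 + 6 + 20)/5 = 53/5
E[X | Box Blue] = (19 + 3 + 19 + 25 + 13 + 24)/6 = 103/6
E[X] = (2/3)·53/5 + (1/3)·103/6 = 1151/90

1151/90 dollars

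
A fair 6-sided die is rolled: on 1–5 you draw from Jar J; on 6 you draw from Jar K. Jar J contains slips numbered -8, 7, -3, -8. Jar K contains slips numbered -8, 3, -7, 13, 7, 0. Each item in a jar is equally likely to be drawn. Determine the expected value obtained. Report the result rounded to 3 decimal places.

-2.278

E[X | Jar J] = (-8 + 7 − 3 − 8)/4 = -3
E[X | Jar K] = (-8 + 3 − 7 + 13 + 7 + 0)/6 = 4/3
E[X] = (5/6)·(-3) + (1/6)·4/3 = -41/18 ≈ -2.278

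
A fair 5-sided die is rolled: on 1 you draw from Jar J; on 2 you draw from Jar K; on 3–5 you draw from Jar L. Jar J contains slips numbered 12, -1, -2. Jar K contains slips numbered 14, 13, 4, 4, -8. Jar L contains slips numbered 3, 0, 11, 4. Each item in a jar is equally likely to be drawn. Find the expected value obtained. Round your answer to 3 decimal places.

E[X | Jar J] = (12 − 1 − 2)/3 = 3
E[X | Jar K] = (14 + 13 + 4 + 4 − 8)/5 = 27/5
E[X | Jar L] = (3 + 0 + 11 + 4)/4 = 9/2
E[X] = (1/5)·3 + (1/5)·27/5 + (3/5)·9/2 = 219/50 ≈ 4.380

4.380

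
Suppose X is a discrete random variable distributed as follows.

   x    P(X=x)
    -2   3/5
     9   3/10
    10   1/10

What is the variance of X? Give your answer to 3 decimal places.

E[X] = (3/5)·(-2) + (3/10)·9 + (1/10)·10 = 5/2
E[X²] = (3/5)·4 + (3/10)·81 + (1/10)·100 = 367/10
Var(X) = 367/10 − (5/2)² = 609/20 ≈ 30.450

30.450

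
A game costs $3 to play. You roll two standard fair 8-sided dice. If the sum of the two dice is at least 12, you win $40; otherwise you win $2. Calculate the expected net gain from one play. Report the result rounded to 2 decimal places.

E[payout] = (49/64)·2 + (15/64)·40 = 349/32
Expected profit = 349/32 − 3 = 253/32 ≈ $7.91

$7.91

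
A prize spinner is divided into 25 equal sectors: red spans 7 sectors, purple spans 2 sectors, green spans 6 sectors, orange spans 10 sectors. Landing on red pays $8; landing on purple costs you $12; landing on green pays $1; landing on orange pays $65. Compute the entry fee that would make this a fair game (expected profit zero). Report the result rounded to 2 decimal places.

E[payout] = (7/25)·8 + (2/25)·(-12) + (6/25)·1 + (10/25)·65 = 688/25
Fair fee = E[payout] = 688/25 ≈ $27.52

$27.52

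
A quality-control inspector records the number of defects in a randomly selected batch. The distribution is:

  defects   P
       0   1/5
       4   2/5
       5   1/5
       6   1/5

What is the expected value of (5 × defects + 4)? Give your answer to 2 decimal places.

23.00

E[5x+4] = (1/5)·4 + (2/5)·24 + (1/5)·29 + (1/5)·34
     = 23 ≈ 23.00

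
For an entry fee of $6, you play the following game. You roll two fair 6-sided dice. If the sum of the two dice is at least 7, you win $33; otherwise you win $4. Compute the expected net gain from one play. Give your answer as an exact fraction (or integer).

179/12 dollars

E[payout] = (5/12)·4 + (7/12)·33 = 251/12
Expected profit = 251/12 − 6 = 179/12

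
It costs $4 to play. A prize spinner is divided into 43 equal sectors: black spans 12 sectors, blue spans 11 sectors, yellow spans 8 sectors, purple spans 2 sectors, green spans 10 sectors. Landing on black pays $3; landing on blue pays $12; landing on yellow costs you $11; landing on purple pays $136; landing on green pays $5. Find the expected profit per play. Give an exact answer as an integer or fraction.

E[payout] = (12/43)·3 + (11/43)·12 + (8/43)·(-11) + (2/43)·136 + (10/43)·5 = 402/43
Expected profit = 402/43 − 4 = 230/43

230/43 dollars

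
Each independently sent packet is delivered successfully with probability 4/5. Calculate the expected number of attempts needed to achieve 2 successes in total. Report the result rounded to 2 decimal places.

By linearity (sum of 2 independent geometric waits), E[trials] = 2/p = 2/(4/5) = 5/2.
≈ 2.50

2.50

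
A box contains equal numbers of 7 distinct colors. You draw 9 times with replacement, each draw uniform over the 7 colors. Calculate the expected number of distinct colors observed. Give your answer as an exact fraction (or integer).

30275911/5764801

Let Xⱼ=1 if type j appears at least once. P(Xⱼ=1) = 1 − ((7−1)/7)^9 = 30275911/40353607.
E[#distinct] = 7·30275911/40353607 = 30275911/5764801.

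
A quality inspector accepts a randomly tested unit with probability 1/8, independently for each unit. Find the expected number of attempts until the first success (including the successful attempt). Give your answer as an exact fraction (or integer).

For a geometric distribution, E[trials] = 1/p = 1/(1/8) = 8.

8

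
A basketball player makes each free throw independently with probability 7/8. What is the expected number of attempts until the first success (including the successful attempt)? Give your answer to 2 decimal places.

1.14

For a geometric distribution, E[trials] = 1/p = 1/(7/8) = 8/7.
≈ 1.14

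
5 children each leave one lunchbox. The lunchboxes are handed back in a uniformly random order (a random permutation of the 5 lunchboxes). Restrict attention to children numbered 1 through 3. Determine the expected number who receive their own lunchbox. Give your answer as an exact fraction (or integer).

3/5

Let Xᵢ = 1 if person i gets their own lunchbox. For each i, P(Xᵢ=1) = 1/5.
By linearity of expectation, E[X₁+…+X_3] = 3·(1/5) = 3/5.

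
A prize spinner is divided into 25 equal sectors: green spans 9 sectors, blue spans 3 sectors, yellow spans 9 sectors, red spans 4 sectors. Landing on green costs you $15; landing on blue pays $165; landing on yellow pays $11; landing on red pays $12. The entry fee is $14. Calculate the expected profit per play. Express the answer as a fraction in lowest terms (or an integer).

157/25 dollars

E[payout] = (9/25)·(-15) + (3/25)·165 + (9/25)·11 + (4/25)·12 = 507/25
Expected profit = 507/25 − 14 = 157/25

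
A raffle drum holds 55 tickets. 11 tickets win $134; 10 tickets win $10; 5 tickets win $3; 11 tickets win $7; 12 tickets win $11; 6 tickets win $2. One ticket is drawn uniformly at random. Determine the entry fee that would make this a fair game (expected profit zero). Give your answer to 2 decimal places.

$32.91

E[payout] = (11/55)·134 + (10/55)·10 + (5/55)·3 + (11/55)·7 + (12/55)·11 + (6/55)·2 = 362/11
Fair fee = E[payout] = 362/11 ≈ $32.91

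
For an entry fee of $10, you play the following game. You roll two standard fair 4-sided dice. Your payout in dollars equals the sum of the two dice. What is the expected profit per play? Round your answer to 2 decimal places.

Distribution of the sum of the two dice: 2 w.p. 1/16, 3 w.p. 1/8, 4 w.p. 3/16, 5 w.p. 1/4, 6 w.p. 3/16, 7 w.p. 1/8, …
E[payout] = (1/16)·2 + (1/8)·3 + (3/16)·4 + (1/4)·5 + (3/16)·6 + (1/8)·7 + (1/16)·8 = 5
Expected profit = 5 − 10 = -5 ≈ -$5.00

-$5.00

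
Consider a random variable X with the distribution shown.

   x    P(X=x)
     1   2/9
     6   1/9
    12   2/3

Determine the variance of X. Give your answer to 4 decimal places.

21.2099

E[X] = (2/9)·1 + (1/9)·6 + (2/3)·12 = 80/9
E[X²] = (2/9)·1 + (1/9)·36 + (2/3)·144 = 902/9
Var(X) = 902/9 − (80/9)² = 1718/81 ≈ 21.2099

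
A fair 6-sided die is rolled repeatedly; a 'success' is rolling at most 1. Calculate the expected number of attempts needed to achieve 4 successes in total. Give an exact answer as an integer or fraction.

24

By linearity (sum of 4 independent geometric waits), E[trials] = 4/p = 4/(1/6) = 24.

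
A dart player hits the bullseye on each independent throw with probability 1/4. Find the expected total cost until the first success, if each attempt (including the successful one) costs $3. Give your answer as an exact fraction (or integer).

E[#attempts] = 1/p = 4; E[cost] = 3·4 = 12.

$12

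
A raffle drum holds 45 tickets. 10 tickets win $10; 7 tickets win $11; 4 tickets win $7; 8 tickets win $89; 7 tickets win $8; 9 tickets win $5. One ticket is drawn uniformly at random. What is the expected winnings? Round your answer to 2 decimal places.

$22.62

E[payout] = (10/45)·10 + (7/45)·11 + (4/45)·7 + (8/45)·89 + (7/45)·8 + (9/45)·5 = 1018/45
≈ $22.62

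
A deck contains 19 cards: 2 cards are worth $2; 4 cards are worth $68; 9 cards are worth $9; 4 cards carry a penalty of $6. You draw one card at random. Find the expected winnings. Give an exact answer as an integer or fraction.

333/19 dollars

E[payout] = (2/19)·2 + (4/19)·68 + (9/19)·9 + (4/19)·(-6) = 333/19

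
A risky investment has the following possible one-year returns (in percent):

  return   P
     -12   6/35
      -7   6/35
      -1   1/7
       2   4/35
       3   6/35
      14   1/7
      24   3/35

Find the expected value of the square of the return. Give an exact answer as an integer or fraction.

563/5

E[X²] = (6/35)·144 + (6/35)·49 + (1/7)·1 + (4/35)·4 + (6/35)·9 + (1/7)·196 + (3/35)·576
     = 563/5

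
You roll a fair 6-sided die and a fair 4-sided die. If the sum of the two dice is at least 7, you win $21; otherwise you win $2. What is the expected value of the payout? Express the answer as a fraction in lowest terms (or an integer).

119/12 dollars

E[payout] = (7/12)·2 + (5/12)·21 = 119/12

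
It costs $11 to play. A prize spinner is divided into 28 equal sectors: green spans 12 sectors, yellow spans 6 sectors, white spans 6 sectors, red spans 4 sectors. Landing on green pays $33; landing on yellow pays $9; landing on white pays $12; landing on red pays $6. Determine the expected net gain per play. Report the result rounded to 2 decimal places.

$8.50

E[payout] = (12/28)·33 + (6/28)·9 + (6/28)·12 + (4/28)·6 = 39/2
Expected profit = 39/2 − 11 = 17/2 ≈ $8.50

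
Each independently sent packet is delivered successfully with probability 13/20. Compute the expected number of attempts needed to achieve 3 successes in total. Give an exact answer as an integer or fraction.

60/13

By linearity (sum of 3 independent geometric waits), E[trials] = 3/p = 3/(13/20) = 60/13.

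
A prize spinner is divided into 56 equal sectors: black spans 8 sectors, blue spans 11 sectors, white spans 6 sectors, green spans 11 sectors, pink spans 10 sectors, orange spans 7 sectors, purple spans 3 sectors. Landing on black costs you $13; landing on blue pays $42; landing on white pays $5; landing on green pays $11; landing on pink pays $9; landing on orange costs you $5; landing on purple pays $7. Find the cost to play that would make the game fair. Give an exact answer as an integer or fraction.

585/56 dollars

E[payout] = (8/56)·(-13) + (11/56)·42 + (6/56)·5 + (11/56)·11 + (10/56)·9 + (7/56)·(-5) + (3/56)·7 = 585/56
Fair fee = E[payout] = 585/56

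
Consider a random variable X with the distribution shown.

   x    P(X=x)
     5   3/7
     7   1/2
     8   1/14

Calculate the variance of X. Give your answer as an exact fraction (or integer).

229/196

E[X] = (3/7)·5 + (1/2)·7 + (1/14)·8 = 87/14
E[X²] = (3/7)·25 + (1/2)·49 + (1/14)·64 = 557/14
Var(X) = 557/14 − (87/14)² = 229/196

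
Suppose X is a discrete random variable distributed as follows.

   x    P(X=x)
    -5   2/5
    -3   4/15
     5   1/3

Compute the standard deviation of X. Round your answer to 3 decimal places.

E[X] = -17/15, E[X²] = 311/15
Var(X) = E[X²] − (E[X])² = 311/15 − 289/225 = 4376/225
SD(X) = √(4376/225) ≈ 4.410

4.410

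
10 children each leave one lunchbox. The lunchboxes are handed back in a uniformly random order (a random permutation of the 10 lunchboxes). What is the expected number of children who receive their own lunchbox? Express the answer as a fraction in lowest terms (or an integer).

1

Let Xᵢ = 1 if person i gets their own lunchbox. For each i, P(Xᵢ=1) = 1/10.
By linearity of expectation, E[X₁+…+X_10] = 10·(1/10) = 1.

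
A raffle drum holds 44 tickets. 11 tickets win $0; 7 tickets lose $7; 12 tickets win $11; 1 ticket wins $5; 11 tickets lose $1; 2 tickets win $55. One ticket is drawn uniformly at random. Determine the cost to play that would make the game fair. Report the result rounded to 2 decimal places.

$4.25

E[payout] = (11/44)·0 + (7/44)·(-7) + (12/44)·11 + (1/44)·5 + (11/44)·(-1) + (2/44)·55 = 17/4
Fair fee = E[payout] = 17/4 ≈ $4.25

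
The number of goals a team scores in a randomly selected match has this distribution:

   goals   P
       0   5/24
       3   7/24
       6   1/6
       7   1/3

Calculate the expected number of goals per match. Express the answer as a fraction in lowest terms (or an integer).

E[X] = (5/24)·0 + (7/24)·3 + (1/6)·6 + (1/3)·7
     = 101/24

101/24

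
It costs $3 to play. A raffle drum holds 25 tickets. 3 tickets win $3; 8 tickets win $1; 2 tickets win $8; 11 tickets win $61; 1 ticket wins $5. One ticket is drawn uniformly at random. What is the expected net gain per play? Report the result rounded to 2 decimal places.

E[payout] = (3/25)·3 + (8/25)·1 + (2/25)·8 + (11/25)·61 + (1/25)·5 = 709/25
Expected profit = 709/25 − 3 = 634/25 ≈ $25.36

$25.36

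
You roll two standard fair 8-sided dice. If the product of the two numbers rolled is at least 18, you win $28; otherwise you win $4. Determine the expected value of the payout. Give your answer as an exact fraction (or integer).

E[payout] = (17/32)·4 + (15/32)·28 = 61/4

61/4 dollars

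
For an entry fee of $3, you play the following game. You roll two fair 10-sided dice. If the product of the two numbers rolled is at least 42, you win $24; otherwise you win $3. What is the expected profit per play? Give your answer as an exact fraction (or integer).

147/25 dollars

E[payout] = (18/25)·3 + (7/25)·24 = 222/25
Expected profit = 222/25 − 3 = 147/25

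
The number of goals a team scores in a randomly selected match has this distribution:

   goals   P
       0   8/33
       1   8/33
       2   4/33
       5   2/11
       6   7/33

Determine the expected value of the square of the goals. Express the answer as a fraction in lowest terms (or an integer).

E[X²] = (8/33)·0 + (8/33)·1 + (4/33)·4 + (2/11)·25 + (7/33)·36
     = 142/11

142/11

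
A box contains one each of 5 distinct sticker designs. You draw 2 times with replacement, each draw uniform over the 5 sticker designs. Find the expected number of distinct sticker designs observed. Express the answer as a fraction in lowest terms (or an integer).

Let Xⱼ=1 if type j appears at least once. P(Xⱼ=1) = 1 − ((5−1)/5)^2 = 9/25.
E[#distinct] = 5·9/25 = 9/5.

9/5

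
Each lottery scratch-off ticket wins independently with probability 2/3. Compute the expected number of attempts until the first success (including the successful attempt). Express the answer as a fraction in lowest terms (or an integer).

For a geometric distribution, E[trials] = 1/p = 1/(2/3) = 3/2.

3/2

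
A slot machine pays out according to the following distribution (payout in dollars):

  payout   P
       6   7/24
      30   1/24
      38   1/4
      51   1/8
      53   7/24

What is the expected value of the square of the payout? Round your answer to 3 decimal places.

E[X²] = (7/24)·36 + (1/24)·900 + (1/4)·1444 + (1/8)·2601 + (7/24)·2809
     = 18641/12 ≈ 1553.417

1553.417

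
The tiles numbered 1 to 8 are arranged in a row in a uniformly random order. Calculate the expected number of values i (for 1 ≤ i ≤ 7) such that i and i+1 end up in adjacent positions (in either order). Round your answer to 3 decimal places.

1.750

For each i ∈ {1,…,7}, let Xᵢ = 1 if i and i+1 are adjacent. P(Xᵢ=1) = 2·(8−1)!/8! = 2/8.
By linearity, E[ΣXᵢ] = (7)·(2/8) = 7/4.
≈ 1.750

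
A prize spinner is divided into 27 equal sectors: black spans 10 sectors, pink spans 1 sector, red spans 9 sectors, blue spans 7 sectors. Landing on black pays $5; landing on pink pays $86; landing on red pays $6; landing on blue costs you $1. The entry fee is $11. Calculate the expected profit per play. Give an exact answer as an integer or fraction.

E[payout] = (10/27)·5 + (1/27)·86 + (9/27)·6 + (7/27)·(-1) = 61/9
Expected profit = 61/9 − 11 = -38/9

-38/9 dollars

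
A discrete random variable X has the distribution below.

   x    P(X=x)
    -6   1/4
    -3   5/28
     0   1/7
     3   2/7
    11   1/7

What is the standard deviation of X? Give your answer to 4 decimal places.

5.5054

E[X] = 11/28, E[X²] = 853/28
Var(X) = E[X²] − (E[X])² = 853/28 − 121/784 = 23763/784
SD(X) = √(23763/784) ≈ 5.5054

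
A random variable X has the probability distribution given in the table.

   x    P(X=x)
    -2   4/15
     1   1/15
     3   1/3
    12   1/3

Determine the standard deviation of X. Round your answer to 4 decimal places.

E[X] = 68/15, E[X²] = 782/15
Var(X) = E[X²] − (E[X])² = 782/15 − 4624/225 = 7106/225
SD(X) = √(7106/225) ≈ 5.6198

5.6198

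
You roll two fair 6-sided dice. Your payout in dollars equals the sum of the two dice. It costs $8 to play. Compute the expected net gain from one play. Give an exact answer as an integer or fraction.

Distribution of the sum of the two dice: 2 w.p. 1/36, 3 w.p. 1/18, 4 w.p. 1/12, 5 w.p. 1/9, 6 w.p. 5/36, 7 w.p. 1/6, …
E[payout] = (1/36)·2 + (1/18)·3 + (1/12)·4 + (1/9)·5 + (5/36)·6 + (1/6)·7 + (5/36)·8 + (1/9)·9 + (1/12)·10 + (1/18)·11 + (1/36)·12 = 7
Expected profit = 7 − 8 = -1

-$1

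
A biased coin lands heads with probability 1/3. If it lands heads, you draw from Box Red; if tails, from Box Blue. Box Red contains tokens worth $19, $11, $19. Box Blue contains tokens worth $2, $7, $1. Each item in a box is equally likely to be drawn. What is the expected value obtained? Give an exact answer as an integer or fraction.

23/3 dollars

E[X | Box Red] = (19 + 11 + 19)/3 = 49/3
E[X | Box Blue] = (2 + 7 + 1)/3 = 10/3
E[X] = (1/3)·49/3 + (2/3)·10/3 = 23/3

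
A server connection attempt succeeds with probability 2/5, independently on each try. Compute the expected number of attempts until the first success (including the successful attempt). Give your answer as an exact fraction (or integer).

5/2

For a geometric distribution, E[trials] = 1/p = 1/(2/5) = 5/2.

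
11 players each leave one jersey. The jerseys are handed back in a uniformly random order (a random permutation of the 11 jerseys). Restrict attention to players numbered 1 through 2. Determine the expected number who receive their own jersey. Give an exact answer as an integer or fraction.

2/11

Let Xᵢ = 1 if person i gets their own jersey. For each i, P(Xᵢ=1) = 1/11.
By linearity of expectation, E[X₁+…+X_2] = 2·(1/11) = 2/11.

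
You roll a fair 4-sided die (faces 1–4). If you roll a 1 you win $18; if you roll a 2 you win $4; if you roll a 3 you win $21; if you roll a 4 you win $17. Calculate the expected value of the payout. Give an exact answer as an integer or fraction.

E[payout] = (1/4)·4 + (1/4)·17 + (1/4)·18 + (1/4)·21 = 15

$15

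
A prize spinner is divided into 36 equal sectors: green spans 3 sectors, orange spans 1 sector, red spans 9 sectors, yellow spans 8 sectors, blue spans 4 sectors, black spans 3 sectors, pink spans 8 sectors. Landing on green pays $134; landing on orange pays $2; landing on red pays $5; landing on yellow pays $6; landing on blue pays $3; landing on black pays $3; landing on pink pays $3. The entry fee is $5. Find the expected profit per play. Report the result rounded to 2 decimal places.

$10.06

E[payout] = (3/36)·134 + (1/36)·2 + (9/36)·5 + (8/36)·6 + (4/36)·3 + (3/36)·3 + (8/36)·3 = 271/18
Expected profit = 271/18 − 5 = 181/18 ≈ $10.06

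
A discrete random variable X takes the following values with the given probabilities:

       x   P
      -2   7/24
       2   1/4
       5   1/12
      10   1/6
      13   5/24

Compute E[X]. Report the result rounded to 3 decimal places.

4.708

E[X] = (7/24)·(-2) + (1/4)·2 + (1/12)·5 + (1/6)·10 + (5/24)·13
     = 113/24 ≈ 4.708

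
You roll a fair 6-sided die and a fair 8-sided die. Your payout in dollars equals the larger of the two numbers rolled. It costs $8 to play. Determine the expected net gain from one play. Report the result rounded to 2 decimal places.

-$2.77

Distribution of the larger of the two numbers rolled: 1 w.p. 1/48, 2 w.p. 1/16, 3 w.p. 5/48, 4 w.p. 7/48, 5 w.p. 3/16, 6 w.p. 11/48, …
E[payout] = (1/48)·1 + (1/16)·2 + (5/48)·3 + (7/48)·4 + (3/16)·5 + (11/48)·6 + (1/8)·7 + (1/8)·8 = 251/48
Expected profit = 251/48 − 8 = -133/48 ≈ -$2.77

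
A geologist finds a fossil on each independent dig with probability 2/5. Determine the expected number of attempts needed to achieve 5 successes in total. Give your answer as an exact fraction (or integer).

25/2

By linearity (sum of 5 independent geometric waits), E[trials] = 5/p = 5/(2/5) = 25/2.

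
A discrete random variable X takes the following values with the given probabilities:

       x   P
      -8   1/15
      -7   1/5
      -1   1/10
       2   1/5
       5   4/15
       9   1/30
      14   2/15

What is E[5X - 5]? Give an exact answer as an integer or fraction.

13/3

E[5x-5] = (1/15)·(-45) + (1/5)·(-40) + (1/10)·(-10) + (1/5)·5 + (4/15)·20 + (1/30)·40 + (2/15)·65
     = 13/3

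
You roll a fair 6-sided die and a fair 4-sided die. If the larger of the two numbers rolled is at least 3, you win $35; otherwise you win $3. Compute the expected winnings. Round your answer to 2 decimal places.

E[payout] = (1/6)·3 + (5/6)·35 = 89/3
≈ $29.67

$29.67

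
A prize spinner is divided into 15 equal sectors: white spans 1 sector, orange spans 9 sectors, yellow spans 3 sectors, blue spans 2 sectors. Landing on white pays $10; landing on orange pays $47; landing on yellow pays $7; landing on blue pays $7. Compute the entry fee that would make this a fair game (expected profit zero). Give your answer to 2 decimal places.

$31.20

E[payout] = (1/15)·10 + (9/15)·47 + (3/15)·7 + (2/15)·7 = 156/5
Fair fee = E[payout] = 156/5 ≈ $31.20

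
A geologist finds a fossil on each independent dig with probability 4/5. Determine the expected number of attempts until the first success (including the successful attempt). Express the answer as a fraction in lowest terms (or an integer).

5/4

For a geometric distribution, E[trials] = 1/p = 1/(4/5) = 5/4.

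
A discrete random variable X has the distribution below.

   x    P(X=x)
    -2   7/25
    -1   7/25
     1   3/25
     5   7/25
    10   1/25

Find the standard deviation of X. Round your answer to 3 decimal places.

E[X] = 27/25, E[X²] = 313/25
Var(X) = E[X²] − (E[X])² = 313/25 − 729/625 = 7096/625
SD(X) = √(7096/625) ≈ 3.370

3.370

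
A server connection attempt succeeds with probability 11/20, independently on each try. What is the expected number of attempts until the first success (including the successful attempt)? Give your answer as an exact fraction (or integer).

20/11

For a geometric distribution, E[trials] = 1/p = 1/(11/20) = 20/11.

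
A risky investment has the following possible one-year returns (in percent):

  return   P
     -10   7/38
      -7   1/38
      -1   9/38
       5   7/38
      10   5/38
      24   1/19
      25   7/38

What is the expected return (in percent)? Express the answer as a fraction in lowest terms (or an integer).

111/19

E[X] = (7/38)·(-10) + (1/38)·(-7) + (9/38)·(-1) + (7/38)·5 + (5/38)·10 + (1/19)·24 + (7/38)·25
     = 111/19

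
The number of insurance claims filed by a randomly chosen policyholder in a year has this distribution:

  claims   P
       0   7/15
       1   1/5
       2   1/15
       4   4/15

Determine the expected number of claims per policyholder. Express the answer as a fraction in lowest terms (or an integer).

E[X] = (7/15)·0 + (1/5)·1 + (1/15)·2 + (4/15)·4
     = 7/5

7/5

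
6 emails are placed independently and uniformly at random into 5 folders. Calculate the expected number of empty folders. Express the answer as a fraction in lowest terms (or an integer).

4096/3125

Let Xⱼ=1 if folder j is empty. P(Xⱼ=1) = ((5-1)/5)^6 = 4096/15625.
By linearity, E[#empty] = 5·4096/15625 = 4096/3125.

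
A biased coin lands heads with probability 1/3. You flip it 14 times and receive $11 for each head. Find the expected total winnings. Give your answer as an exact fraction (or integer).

E[#heads] = 14·1/3 = 14/3 (linearity over flips).
E[winnings] = 11·14/3 = 154/3.

154/3 dollars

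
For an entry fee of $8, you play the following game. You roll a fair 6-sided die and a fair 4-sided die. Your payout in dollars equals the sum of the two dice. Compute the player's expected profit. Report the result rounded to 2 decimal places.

Distribution of the sum of the two dice: 2 w.p. 1/24, 3 w.p. 1/12, 4 w.p. 1/8, 5 w.p. 1/6, 6 w.p. 1/6, 7 w.p. 1/6, …
E[payout] = (1/24)·2 + (1/12)·3 + (1/8)·4 + (1/6)·5 + (1/6)·6 + (1/6)·7 + (1/8)·8 + (1/12)·9 + (1/24)·10 = 6
Expected profit = 6 − 8 = -2 ≈ -$2.00

-$2.00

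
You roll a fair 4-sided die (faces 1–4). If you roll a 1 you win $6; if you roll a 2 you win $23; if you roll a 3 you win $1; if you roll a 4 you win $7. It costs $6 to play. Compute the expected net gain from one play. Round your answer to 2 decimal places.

$3.25

E[payout] = (1/4)·1 + (1/4)·6 + (1/4)·7 + (1/4)·23 = 37/4
Expected profit = 37/4 − 6 = 13/4 ≈ $3.25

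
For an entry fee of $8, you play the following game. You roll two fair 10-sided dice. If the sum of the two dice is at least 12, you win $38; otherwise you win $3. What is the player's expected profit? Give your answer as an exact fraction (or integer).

E[payout] = (11/20)·3 + (9/20)·38 = 75/4
Expected profit = 75/4 − 8 = 43/4

43/4 dollars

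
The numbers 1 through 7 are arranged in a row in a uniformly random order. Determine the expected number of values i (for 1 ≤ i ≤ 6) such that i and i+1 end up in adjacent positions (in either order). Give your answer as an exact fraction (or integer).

For each i ∈ {1,…,6}, let Xᵢ = 1 if i and i+1 are adjacent. P(Xᵢ=1) = 2·(7−1)!/7! = 2/7.
By linearity, E[ΣXᵢ] = (6)·(2/7) = 12/7.

12/7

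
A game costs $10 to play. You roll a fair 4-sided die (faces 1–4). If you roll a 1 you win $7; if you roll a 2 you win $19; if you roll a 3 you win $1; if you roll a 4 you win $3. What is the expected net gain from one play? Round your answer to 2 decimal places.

-$2.50

E[payout] = (1/4)·1 + (1/4)·3 + (1/4)·7 + (1/4)·19 = 15/2
Expected profit = 15/2 − 10 = -5/2 ≈ -$2.50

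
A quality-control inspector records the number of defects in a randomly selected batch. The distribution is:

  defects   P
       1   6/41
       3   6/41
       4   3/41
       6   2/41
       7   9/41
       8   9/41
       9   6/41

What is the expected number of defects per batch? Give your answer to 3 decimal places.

5.780

E[X] = (6/41)·1 + (6/41)·3 + (3/41)·4 + (2/41)·6 + (9/41)·7 + (9/41)·8 + (6/41)·9
     = 237/41 ≈ 5.780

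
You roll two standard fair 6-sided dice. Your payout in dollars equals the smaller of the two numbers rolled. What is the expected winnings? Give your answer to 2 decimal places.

Distribution of the smaller of the two numbers rolled: 1 w.p. 11/36, 2 w.p. 1/4, 3 w.p. 7/36, 4 w.p. 5/36, 5 w.p. 1/12, 6 w.p. 1/36
E[payout] = (11/36)·1 + (1/4)·2 + (7/36)·3 + (5/36)·4 + (1/12)·5 + (1/36)·6 = 91/36
≈ $2.53

$2.53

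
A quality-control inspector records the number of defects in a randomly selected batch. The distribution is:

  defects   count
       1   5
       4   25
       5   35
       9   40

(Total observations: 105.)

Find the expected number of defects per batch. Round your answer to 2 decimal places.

6.10

Total = 105, so P(defects=1) = 5/105, etc.
E[X] = (1/21)·1 + (5/21)·4 + (1/3)·5 + (8/21)·9
     = 128/21 ≈ 6.10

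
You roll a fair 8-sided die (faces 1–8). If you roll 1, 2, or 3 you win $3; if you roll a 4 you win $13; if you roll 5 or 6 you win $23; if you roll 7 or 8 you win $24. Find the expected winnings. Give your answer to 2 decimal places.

$14.50

E[payout] = (3/8)·3 + (1/8)·13 + (1/4)·23 + (1/4)·24 = 29/2
≈ $14.50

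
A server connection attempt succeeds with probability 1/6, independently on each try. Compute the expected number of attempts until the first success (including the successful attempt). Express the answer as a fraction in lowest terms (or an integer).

For a geometric distribution, E[trials] = 1/p = 1/(1/6) = 6.

6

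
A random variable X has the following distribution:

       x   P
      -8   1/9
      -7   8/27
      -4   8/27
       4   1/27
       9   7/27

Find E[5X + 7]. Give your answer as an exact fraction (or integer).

-4/3

E[5x+7] = (1/9)·(-33) + (8/27)·(-28) + (8/27)·(-13) + (1/27)·27 + (7/27)·52
     = -4/3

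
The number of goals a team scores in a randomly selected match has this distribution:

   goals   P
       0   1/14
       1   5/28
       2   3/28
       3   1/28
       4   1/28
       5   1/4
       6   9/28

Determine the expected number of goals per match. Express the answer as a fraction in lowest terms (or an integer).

107/28

E[X] = (1/14)·0 + (5/28)·1 + (3/28)·2 + (1/28)·3 + (1/28)·4 + (1/4)·5 + (9/28)·6
     = 107/28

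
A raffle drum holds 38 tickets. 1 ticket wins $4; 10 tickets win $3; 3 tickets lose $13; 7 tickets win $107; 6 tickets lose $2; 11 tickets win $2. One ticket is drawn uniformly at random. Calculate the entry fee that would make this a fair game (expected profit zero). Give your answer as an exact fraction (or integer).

E[payout] = (1/38)·4 + (10/38)·3 + (3/38)·(-13) + (7/38)·107 + (6/38)·(-2) + (11/38)·2 = 377/19
Fair fee = E[payout] = 377/19

377/19 dollars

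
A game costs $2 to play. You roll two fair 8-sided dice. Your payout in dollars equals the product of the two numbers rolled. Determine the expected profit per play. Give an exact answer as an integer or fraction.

Distribution of the product of the two numbers rolled: 1 w.p. 1/64, 2 w.p. 1/32, 3 w.p. 1/32, 4 w.p. 3/64, 5 w.p. 1/32, 6 w.p. 1/16, …
E[payout] = (1/64)·1 + (1/32)·2 + (1/32)·3 + (3/64)·4 + (1/32)·5 + (1/16)·6 + (1/32)·7 + (1/16)·8 + (1/64)·9 + (1/32)·10 + (1/16)·12 + (1/32)·14 + (1/32)·15 + (3/64)·16 + (1/32)·18 + (1/32)·20 + (1/32)·21 + (1/16)·24 + (1/64)·25 + (1/32)·28 + (1/32)·30 + (1/32)·32 + (1/32)·35 + (1/64)·36 + (1/32)·40 + (1/32)·42 + (1/32)·48 + (1/64)·49 + (1/32)·56 + (1/64)·64 = 81/4
Expected profit = 81/4 − 2 = 73/4

73/4 dollars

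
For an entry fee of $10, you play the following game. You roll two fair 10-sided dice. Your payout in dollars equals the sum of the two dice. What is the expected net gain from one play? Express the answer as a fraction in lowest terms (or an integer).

Distribution of the sum of the two dice: 2 w.p. 1/100, 3 w.p. 1/50, 4 w.p. 3/100, 5 w.p. 1/25, 6 w.p. 1/20, 7 w.p. 3/50, …
E[payout] = (1/100)·2 + (1/50)·3 + (3/100)·4 + (1/25)·5 + (1/20)·6 + (3/50)·7 + (7/100)·8 + (2/25)·9 + (9/100)·10 + (1/10)·11 + (9/100)·12 + (2/25)·13 + (7/100)·14 + (3/50)·15 + (1/20)·16 + (1/25)·17 + (3/100)·18 + (1/50)·19 + (1/100)·20 = 11
Expected profit = 11 − 10 = 1

$1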